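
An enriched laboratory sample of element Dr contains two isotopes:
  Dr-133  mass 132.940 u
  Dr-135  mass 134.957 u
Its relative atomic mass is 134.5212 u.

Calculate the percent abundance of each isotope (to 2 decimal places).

Dr-133: 21.61%, Dr-135: 78.39%

Let x be the fractional abundance of Dr-133; then Dr-135 has abundance 1 − x.
132.940·x + 134.957·(1 − x) = 134.5212
(132.940 − 134.957)·x = 134.5212 − 134.957
x = -0.4358 / -2.017 = 0.21606 → 21.61% Dr-133, 78.39% Dr-135.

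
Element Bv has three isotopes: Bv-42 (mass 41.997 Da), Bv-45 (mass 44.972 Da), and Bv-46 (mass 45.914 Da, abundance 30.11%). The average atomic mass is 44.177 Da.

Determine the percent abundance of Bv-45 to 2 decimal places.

33.63%

Let x and y be the fractions of Bv-42 and Bv-45. Then x + y = 1 − 0.3011 = 0.6989 and 41.997x + 44.972y = 44.177 − 0.3011×45.914 = 30.3522946.
Substituting: 41.997x + 44.972(0.6989 − x) = 30.3522946
(41.997 − 44.972)x = -1.0786362  ⇒  x = 0.36257, y = 0.33633
Bv-42: 36.26%, Bv-45: 33.63%.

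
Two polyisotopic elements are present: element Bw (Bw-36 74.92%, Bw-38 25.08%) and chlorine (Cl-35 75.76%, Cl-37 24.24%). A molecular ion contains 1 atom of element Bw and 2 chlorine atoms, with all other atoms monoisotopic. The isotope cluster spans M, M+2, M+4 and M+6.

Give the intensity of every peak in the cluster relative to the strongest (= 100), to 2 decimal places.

100.00 : 97.47 : 31.66 : 3.43

Element Bw pattern (n=1): 0.7492 : 0.2508
Chlorine pattern (n=2): 0.57395776 : 0.36728448 : 0.05875776
Convolve the two distributions (both contribute in 2-u steps):
  M: 0.7492×0.57395776 = 0.430009
  M+2: 0.7492×0.36728448 + 0.2508×0.57395776 = 0.419118
  M+4: 0.7492×0.05875776 + 0.2508×0.36728448 = 0.136136
  M+6: 0.2508×0.05875776 = 0.014736
Scale to base peak (0.430009) = 100: 100.00 : 97.47 : 31.66 : 3.43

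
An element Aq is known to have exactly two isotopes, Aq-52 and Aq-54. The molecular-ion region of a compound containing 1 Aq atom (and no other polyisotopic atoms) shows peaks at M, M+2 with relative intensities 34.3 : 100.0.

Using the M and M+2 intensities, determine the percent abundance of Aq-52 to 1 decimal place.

Write p for the Aq-52 fraction. I(M+2)/I(M) = [C(1,1)·p^0·(1−p)] / p^1 = 1·(1−p)/p = 100.0/34.3 = 2.9155
(1−p)/p = 2.9155/1 = 2.9155  ⇒  p = 1/(1 + 2.9155) = 0.2554
Aq-52: 25.5%, Aq-54: 74.5%.

25.5%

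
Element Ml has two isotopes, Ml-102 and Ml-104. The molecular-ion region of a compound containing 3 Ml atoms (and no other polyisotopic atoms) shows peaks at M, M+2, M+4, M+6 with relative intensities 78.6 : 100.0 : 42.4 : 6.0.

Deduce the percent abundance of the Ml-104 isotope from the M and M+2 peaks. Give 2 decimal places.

Let p = fractional abundance of Ml-102. I(M+2)/I(M) = [C(3,1)·p^2·(1−p)] / p^3 = 3·(1−p)/p = 100.0/78.6 = 1.2723
(1−p)/p = 1.2723/3 = 0.4241  ⇒  p = 1/(1 + 0.4241) = 0.7022
Ml-102: 70.22%, Ml-104: 29.78%.

29.78%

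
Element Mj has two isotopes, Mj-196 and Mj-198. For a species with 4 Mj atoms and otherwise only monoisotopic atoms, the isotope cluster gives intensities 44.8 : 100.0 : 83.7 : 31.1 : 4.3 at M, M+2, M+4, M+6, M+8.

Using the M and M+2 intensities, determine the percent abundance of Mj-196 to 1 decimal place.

Let p = fractional abundance of Mj-196. I(M+2)/I(M) = [C(4,1)·p^3·(1−p)] / p^4 = 4·(1−p)/p = 100.0/44.8 = 2.2321
(1−p)/p = 2.2321/4 = 0.5580  ⇒  p = 1/(1 + 0.5580) = 0.6418
Mj-196: 64.2%, Mj-198: 35.8%.

64.2%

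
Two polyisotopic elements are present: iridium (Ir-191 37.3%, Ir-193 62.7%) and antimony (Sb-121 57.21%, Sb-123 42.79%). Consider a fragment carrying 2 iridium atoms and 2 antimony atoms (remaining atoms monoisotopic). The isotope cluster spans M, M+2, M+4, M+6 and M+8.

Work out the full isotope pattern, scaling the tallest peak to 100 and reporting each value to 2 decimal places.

Iridium pattern (n=2): 0.139129 : 0.467742 : 0.393129
Antimony pattern (n=2): 0.32729841 : 0.48960318 : 0.18309841
Convolve the two distributions (both contribute in 2-u steps):
  M: 0.139129×0.32729841 = 0.045537
  M+2: 0.139129×0.48960318 + 0.467742×0.32729841 = 0.221209
  M+4: 0.139129×0.18309841 + 0.467742×0.48960318 + 0.393129×0.32729841 = 0.383153
  M+6: 0.467742×0.18309841 + 0.393129×0.48960318 = 0.278120
  M+8: 0.393129×0.18309841 = 0.071981
Scale to base peak (0.383153) = 100: 11.88 : 57.73 : 100.00 : 72.59 : 18.79

11.88 : 57.73 : 100.00 : 72.59 : 18.79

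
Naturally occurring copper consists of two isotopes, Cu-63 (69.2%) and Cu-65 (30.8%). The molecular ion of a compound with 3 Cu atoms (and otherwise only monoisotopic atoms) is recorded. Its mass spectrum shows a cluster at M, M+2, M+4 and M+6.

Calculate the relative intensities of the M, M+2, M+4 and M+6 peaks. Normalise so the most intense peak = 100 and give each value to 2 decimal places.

74.89 : 100.00 : 44.51 : 6.60

The 3 Cu atoms are independent, so intensities follow the terms of (0.692 + 0.308)^3.
P(M) = 0.692^3 = 0.331374
P(M+2) = 3 × 0.692^2 × 0.308^1 = 0.442470
P(M+4) = 3 × 0.692^1 × 0.308^2 = 0.196938
P(M+6) = 0.308^3 = 0.029218
The M+2 peak is largest (0.442470); scaling to 100 gives 74.89 : 100.00 : 44.51 : 6.60.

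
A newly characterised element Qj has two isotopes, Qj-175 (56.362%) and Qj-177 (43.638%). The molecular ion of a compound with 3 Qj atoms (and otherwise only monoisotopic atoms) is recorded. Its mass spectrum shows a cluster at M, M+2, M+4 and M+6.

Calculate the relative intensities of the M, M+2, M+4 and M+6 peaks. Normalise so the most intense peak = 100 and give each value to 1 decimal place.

Each Qj atom is independently Qj-175 (p = 0.56362) or Qj-177 (q = 0.43638); the cluster is the binomial expansion (p + q)^3.
P(M) = 0.56362^3 = 0.179044
P(M+2) = 3 × 0.56362^2 × 0.43638^1 = 0.415871
P(M+4) = 3 × 0.56362^1 × 0.43638^2 = 0.321986
P(M+6) = 0.43638^3 = 0.083099
The M+2 peak is largest (0.415871); scaling to 100 gives 43.1 : 100.0 : 77.4 : 20.0.

43.1 : 100.0 : 77.4 : 20.0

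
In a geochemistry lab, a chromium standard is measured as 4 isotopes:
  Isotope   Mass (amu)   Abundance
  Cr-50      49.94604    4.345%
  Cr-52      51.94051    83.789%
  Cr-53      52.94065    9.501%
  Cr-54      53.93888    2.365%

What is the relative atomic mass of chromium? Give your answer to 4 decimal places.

51.9961 amu

The abundance-weighted mean is 0.04345 × 49.94604 + 0.83789 × 51.94051 + 0.09501 × 52.94065 + 0.02365 × 53.93888
= 2.170155 + 43.520434 + 5.029891 + 1.275655 = 51.996135 amu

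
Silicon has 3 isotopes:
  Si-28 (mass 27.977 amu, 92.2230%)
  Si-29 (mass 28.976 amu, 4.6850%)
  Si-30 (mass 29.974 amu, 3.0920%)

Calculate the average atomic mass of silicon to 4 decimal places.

The abundance-weighted mean is 0.922230 × 27.977 + 0.046850 × 28.976 + 0.030920 × 29.974
= 25.80123 + 1.35753 + 0.92680 = 28.08556 amu

28.0856 amu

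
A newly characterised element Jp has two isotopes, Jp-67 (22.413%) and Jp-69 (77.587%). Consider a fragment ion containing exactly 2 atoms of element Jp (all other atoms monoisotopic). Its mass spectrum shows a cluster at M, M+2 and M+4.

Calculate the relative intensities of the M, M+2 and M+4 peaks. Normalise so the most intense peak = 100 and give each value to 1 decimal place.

8.3 : 57.8 : 100.0

Each Jp atom is independently Jp-67 (p = 0.22413) or Jp-69 (q = 0.77587); the cluster is the binomial expansion (p + q)^2.
P(M) = 0.22413^2 = 0.050234
P(M+2) = 2 × 0.22413^1 × 0.77587^1 = 0.347791
P(M+4) = 0.77587^2 = 0.601974
The M+4 peak is largest (0.601974); scaling to 100 gives 8.3 : 57.8 : 100.0.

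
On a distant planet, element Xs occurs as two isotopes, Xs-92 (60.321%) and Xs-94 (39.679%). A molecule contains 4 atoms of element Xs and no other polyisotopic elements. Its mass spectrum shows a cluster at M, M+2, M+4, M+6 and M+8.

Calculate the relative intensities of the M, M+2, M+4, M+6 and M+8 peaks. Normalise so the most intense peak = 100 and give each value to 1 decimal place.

Expanding (0.60321 + 0.39679)^4:
P(M) = 0.60321^4 = 0.132396
P(M+2) = 4 × 0.60321^3 × 0.39679^1 = 0.348358
P(M+4) = 6 × 0.60321^2 × 0.39679^2 = 0.343724
P(M+6) = 4 × 0.60321^1 × 0.39679^3 = 0.150734
P(M+8) = 0.39679^4 = 0.024788
The M+2 peak is largest (0.348358); scaling to 100 gives 38.0 : 100.0 : 98.7 : 43.3 : 7.1.

38.0 : 100.0 : 98.7 : 43.3 : 7.1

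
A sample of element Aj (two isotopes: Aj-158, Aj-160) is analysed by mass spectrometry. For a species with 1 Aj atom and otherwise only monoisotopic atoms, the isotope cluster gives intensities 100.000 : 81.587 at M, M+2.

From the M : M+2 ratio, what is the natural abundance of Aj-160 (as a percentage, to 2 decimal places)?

If p is the fraction of Aj that is Aj-158, then I(M+2)/I(M) = [C(1,1)·p^0·(1−p)] / p^1 = 1·(1−p)/p = 81.587/100.000 = 0.8159
(1−p)/p = 0.8159/1 = 0.8159  ⇒  p = 1/(1 + 0.8159) = 0.5507
Aj-158: 55.07%, Aj-160: 44.93%.

44.93%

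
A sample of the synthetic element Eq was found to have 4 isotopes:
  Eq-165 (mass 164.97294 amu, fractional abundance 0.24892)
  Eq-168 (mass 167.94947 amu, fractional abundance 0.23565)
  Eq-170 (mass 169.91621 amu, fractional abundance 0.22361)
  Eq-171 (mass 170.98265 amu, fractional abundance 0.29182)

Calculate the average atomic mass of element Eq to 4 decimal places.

168.5335 amu

The abundance-weighted mean is 0.24892 × 164.97294 + 0.23565 × 167.94947 + 0.22361 × 169.91621 + 0.29182 × 170.98265
= 41.065064 + 39.577293 + 37.994964 + 49.896157 = 168.533478 amu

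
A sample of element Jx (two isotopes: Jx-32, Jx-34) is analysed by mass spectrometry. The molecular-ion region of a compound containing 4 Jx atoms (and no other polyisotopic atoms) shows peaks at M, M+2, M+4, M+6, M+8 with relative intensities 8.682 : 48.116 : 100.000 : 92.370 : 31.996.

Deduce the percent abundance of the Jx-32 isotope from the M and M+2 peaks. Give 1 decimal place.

If p is the fraction of Jx that is Jx-32, then I(M+2)/I(M) = [C(4,1)·p^3·(1−p)] / p^4 = 4·(1−p)/p = 48.116/8.682 = 5.5420
(1−p)/p = 5.5420/4 = 1.3855  ⇒  p = 1/(1 + 1.3855) = 0.4192
Jx-32: 41.9%, Jx-34: 58.1%.

41.9%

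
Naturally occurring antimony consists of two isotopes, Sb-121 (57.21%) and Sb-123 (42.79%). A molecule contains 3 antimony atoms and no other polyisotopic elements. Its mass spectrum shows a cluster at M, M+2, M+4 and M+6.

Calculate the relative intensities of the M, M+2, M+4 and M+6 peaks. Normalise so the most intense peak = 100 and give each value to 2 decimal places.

44.57 : 100.00 : 74.79 : 18.65

The 3 Sb atoms are independent, so intensities follow the terms of (0.5721 + 0.4279)^3.
P(M) = 0.5721^3 = 0.187247
P(M+2) = 3 × 0.5721^2 × 0.4279^1 = 0.420153
P(M+4) = 3 × 0.5721^1 × 0.4279^2 = 0.314252
P(M+6) = 0.4279^3 = 0.078348
The M+2 peak is largest (0.420153); scaling to 100 gives 44.57 : 100.00 : 74.79 : 18.65.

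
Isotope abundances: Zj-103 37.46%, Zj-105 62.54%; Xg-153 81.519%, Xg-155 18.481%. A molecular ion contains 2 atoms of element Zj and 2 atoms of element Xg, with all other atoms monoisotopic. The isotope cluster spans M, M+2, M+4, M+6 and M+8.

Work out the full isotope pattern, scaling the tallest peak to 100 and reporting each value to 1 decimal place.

Element Zj pattern (n=2): 0.14032516 : 0.46854968 : 0.39112516
Element Xg pattern (n=2): 0.66453474 : 0.30131053 : 0.03415474
Convolve the two distributions (both contribute in 2-u steps):
  M: 0.14032516×0.66453474 = 0.093251
  M+2: 0.14032516×0.30131053 + 0.46854968×0.66453474 = 0.353649
  M+4: 0.14032516×0.03415474 + 0.46854968×0.30131053 + 0.39112516×0.66453474 = 0.405888
  M+6: 0.46854968×0.03415474 + 0.39112516×0.30131053 = 0.133853
  M+8: 0.39112516×0.03415474 = 0.013359
Scale to base peak (0.405888) = 100: 23.0 : 87.1 : 100.0 : 33.0 : 3.3

23.0 : 87.1 : 100.0 : 33.0 : 3.3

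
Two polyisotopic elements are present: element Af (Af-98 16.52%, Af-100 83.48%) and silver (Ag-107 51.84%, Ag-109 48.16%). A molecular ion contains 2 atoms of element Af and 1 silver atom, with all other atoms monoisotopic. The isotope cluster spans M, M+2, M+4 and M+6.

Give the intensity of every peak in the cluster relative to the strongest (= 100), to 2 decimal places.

2.86 : 31.60 : 100.00 : 67.93

Element Af pattern (n=2): 0.02729104 : 0.27581792 : 0.69689104
Silver pattern (n=1): 0.5184 : 0.4816
Convolve the two distributions (both contribute in 2-u steps):
  M: 0.02729104×0.5184 = 0.014148
  M+2: 0.02729104×0.4816 + 0.27581792×0.5184 = 0.156127
  M+4: 0.27581792×0.4816 + 0.69689104×0.5184 = 0.494102
  M+6: 0.69689104×0.4816 = 0.335623
Scale to base peak (0.494102) = 100: 2.86 : 31.60 : 100.00 : 67.93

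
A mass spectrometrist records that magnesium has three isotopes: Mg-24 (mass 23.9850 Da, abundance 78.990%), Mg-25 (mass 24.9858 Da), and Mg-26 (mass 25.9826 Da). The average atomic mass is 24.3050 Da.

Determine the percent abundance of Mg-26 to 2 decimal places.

Let x and y be the fractions of Mg-25 and Mg-26. Then x + y = 1 − 0.78990 = 0.21010 and 24.9858x + 25.9826y = 24.3050 − 0.78990×23.9850 = 5.3592485.
Substituting: 24.9858x + 25.9826(0.21010 − x) = 5.3592485
(24.9858 − 25.9826)x = -0.09969576  ⇒  x = 0.10002, y = 0.11008
Mg-25: 10.00%, Mg-26: 11.01%.

11.01%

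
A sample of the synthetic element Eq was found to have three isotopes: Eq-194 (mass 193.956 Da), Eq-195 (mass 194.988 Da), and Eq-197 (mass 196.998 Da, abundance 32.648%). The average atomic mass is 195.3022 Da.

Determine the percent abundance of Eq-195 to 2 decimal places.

34.21%

Let x and y be the fractions of Eq-194 and Eq-195. Then x + y = 1 − 0.32648 = 0.67352 and 193.956x + 194.988y = 195.3022 − 0.32648×196.998 = 130.98629296.
Substituting: 193.956x + 194.988(0.67352 − x) = 130.98629296
(193.956 − 194.988)x = -0.3420248  ⇒  x = 0.33142, y = 0.34210
Eq-194: 33.14%, Eq-195: 34.21%.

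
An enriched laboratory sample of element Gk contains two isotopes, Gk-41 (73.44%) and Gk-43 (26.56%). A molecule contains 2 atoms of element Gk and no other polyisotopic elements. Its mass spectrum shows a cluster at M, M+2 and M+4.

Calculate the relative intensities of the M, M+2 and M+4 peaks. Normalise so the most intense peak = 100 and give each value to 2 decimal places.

Expanding (0.7344 + 0.2656)^2:
P(M) = 0.7344^2 = 0.539343
P(M+2) = 2 × 0.7344^1 × 0.2656^1 = 0.390113
P(M+4) = 0.2656^2 = 0.070543
The M peak is largest (0.539343); scaling to 100 gives 100.00 : 72.33 : 13.08.

100.00 : 72.33 : 13.08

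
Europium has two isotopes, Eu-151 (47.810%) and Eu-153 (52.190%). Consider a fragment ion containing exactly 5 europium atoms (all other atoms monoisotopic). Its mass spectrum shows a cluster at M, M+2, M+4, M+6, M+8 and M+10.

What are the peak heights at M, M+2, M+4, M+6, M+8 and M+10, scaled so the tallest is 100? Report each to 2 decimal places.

7.69 : 41.96 : 91.61 : 100.00 : 54.58 : 11.92

Expanding (0.47810 + 0.52190)^5:
P(M) = 0.47810^5 = 0.024980
P(M+2) = 5 × 0.47810^4 × 0.52190^1 = 0.136343
P(M+4) = 10 × 0.47810^3 × 0.52190^2 = 0.297667
P(M+6) = 10 × 0.47810^2 × 0.52190^3 = 0.324937
P(M+8) = 5 × 0.47810^1 × 0.52190^4 = 0.177353
P(M+10) = 0.52190^5 = 0.038720
The M+6 peak is largest (0.324937); scaling to 100 gives 7.69 : 41.96 : 91.61 : 100.00 : 54.58 : 11.92.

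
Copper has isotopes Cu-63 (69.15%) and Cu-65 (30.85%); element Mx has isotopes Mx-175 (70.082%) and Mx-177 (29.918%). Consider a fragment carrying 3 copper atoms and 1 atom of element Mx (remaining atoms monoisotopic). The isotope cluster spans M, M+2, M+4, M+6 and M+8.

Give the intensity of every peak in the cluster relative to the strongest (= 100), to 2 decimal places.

Copper pattern (n=3): 0.33065611 : 0.44254842 : 0.19743483 : 0.02936064
Element Mx pattern (n=1): 0.70082 : 0.29918
Convolve the two distributions (both contribute in 2-u steps):
  M: 0.33065611×0.70082 = 0.231730
  M+2: 0.33065611×0.29918 + 0.44254842×0.70082 = 0.409072
  M+4: 0.44254842×0.29918 + 0.19743483×0.70082 = 0.270768
  M+6: 0.19743483×0.29918 + 0.02936064×0.70082 = 0.079645
  M+8: 0.02936064×0.29918 = 0.008784
Scale to base peak (0.409072) = 100: 56.65 : 100.00 : 66.19 : 19.47 : 2.15

56.65 : 100.00 : 66.19 : 19.47 : 2.15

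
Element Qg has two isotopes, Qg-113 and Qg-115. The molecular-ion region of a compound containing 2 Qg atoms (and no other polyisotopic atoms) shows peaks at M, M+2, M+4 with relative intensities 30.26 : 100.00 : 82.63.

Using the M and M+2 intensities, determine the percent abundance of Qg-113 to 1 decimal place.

If p is the fraction of Qg that is Qg-113, then I(M+2)/I(M) = [C(2,1)·p^1·(1−p)] / p^2 = 2·(1−p)/p = 100.00/30.26 = 3.3047
(1−p)/p = 3.3047/2 = 1.6523  ⇒  p = 1/(1 + 1.6523) = 0.3770
Qg-113: 37.7%, Qg-115: 62.3%.

37.7%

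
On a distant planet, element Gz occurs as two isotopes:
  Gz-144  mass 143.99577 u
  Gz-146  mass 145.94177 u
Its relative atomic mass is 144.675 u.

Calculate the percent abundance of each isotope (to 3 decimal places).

Gz-144: 65.096%, Gz-146: 34.904%

Let x be the fractional abundance of Gz-144; then Gz-146 has abundance 1 − x.
143.99577·x + 145.94177·(1 − x) = 144.675
(143.99577 − 145.94177)·x = 144.675 − 145.94177
x = -1.26677 / -1.94600 = 0.65096 → 65.096% Gz-144, 34.904% Gz-146.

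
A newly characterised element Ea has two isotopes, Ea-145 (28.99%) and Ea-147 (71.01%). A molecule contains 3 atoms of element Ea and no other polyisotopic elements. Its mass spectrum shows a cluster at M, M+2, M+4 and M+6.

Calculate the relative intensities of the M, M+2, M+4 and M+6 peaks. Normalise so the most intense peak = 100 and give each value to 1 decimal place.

5.6 : 40.8 : 100.0 : 81.6

Expanding (0.2899 + 0.7101)^3:
P(M) = 0.2899^3 = 0.024364
P(M+2) = 3 × 0.2899^2 × 0.7101^1 = 0.179035
P(M+4) = 3 × 0.2899^1 × 0.7101^2 = 0.438539
P(M+6) = 0.7101^3 = 0.358062
The M+4 peak is largest (0.438539); scaling to 100 gives 5.6 : 40.8 : 100.0 : 81.6.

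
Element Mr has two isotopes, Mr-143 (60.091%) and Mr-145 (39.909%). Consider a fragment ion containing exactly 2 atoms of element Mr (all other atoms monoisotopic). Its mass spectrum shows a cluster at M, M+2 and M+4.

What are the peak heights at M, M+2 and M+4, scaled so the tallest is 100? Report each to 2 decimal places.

The 2 Mr atoms are independent, so intensities follow the terms of (0.60091 + 0.39909)^2.
P(M) = 0.60091^2 = 0.361093
P(M+2) = 2 × 0.60091^1 × 0.39909^1 = 0.479634
P(M+4) = 0.39909^2 = 0.159273
The M+2 peak is largest (0.479634); scaling to 100 gives 75.29 : 100.00 : 33.21.

75.29 : 100.00 : 33.21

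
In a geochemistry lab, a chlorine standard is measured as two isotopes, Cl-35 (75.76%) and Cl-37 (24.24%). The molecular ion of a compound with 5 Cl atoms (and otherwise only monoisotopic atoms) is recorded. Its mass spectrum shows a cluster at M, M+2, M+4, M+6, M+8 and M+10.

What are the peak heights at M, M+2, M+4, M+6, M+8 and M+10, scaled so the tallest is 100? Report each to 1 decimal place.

The 5 Cl atoms are independent, so intensities follow the terms of (0.7576 + 0.2424)^5.
P(M) = 0.7576^5 = 0.249574
P(M+2) = 5 × 0.7576^4 × 0.2424^1 = 0.399266
P(M+4) = 10 × 0.7576^3 × 0.2424^2 = 0.255497
P(M+6) = 10 × 0.7576^2 × 0.2424^3 = 0.081748
P(M+8) = 5 × 0.7576^1 × 0.2424^4 = 0.013078
P(M+10) = 0.2424^5 = 0.000837
The M+2 peak is largest (0.399266); scaling to 100 gives 62.5 : 100.0 : 64.0 : 20.5 : 3.3 : 0.2.

62.5 : 100.0 : 64.0 : 20.5 : 3.3 : 0.2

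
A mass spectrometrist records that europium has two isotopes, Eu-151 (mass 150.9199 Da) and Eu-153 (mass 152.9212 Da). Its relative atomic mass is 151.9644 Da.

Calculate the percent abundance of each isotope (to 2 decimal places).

Eu-151: 47.81%, Eu-153: 52.19%

With x = fraction of Eu-151 (so Eu-153 is 1 − x):
150.9199·x + 152.9212·(1 − x) = 151.9644
(150.9199 − 152.9212)·x = 151.9644 − 152.9212
x = -0.9568 / -2.0013 = 0.47809 → 47.81% Eu-151, 52.19% Eu-153.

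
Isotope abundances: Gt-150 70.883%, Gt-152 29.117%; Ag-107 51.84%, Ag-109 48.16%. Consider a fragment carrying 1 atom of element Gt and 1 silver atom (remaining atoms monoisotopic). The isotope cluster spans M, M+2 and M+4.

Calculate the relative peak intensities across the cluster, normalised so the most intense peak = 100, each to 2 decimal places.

74.64 : 100.00 : 28.48

Element Gt pattern (n=1): 0.70883 : 0.29117
Silver pattern (n=1): 0.5184 : 0.4816
Convolve the two distributions (both contribute in 2-u steps):
  M: 0.70883×0.5184 = 0.367457
  M+2: 0.70883×0.4816 + 0.29117×0.5184 = 0.492315
  M+4: 0.29117×0.4816 = 0.140227
Scale to base peak (0.492315) = 100: 74.64 : 100.00 : 28.48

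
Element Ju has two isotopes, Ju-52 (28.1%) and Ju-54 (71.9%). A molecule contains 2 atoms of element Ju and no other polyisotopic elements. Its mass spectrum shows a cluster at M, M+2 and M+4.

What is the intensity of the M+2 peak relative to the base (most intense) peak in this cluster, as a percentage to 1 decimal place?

Binomial terms of (0.281 + 0.719)^2: M 0.0790, M+2 0.4041, M+4 0.5170 → M+4 is the base peak.
P(M+4) = C(2,2) × 0.281^0 × 0.719^2 = 1 × 1.0000 × 0.516961 = 0.516961 (base)
P(M+2) = C(2,1) × 0.281^1 × 0.719^1 = 2 × 0.2810 × 0.7190 = 0.404078
Relative intensity = 0.404078 / 0.516961 × 100 = 78.2

78.2%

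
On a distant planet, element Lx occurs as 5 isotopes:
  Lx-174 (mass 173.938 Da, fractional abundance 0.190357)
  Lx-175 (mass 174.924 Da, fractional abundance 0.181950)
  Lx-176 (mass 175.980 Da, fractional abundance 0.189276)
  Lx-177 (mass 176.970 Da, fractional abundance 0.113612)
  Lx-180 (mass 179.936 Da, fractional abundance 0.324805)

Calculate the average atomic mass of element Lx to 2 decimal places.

Weight each isotope mass by its fractional abundance: 0.190357 × 173.938 + 0.181950 × 174.924 + 0.189276 × 175.980 + 0.113612 × 176.970 + 0.324805 × 179.936
= 33.1103 + 31.8274 + 33.3088 + 20.1059 + 58.4441 = 176.7965 Da

176.80 Da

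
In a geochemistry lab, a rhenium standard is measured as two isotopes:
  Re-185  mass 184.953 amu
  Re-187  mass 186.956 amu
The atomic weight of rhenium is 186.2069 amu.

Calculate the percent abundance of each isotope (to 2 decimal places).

Let x be the fractional abundance of Re-185; then Re-187 has abundance 1 − x.
184.953·x + 186.956·(1 − x) = 186.2069
(184.953 − 186.956)·x = 186.2069 − 186.956
x = -0.7491 / -2.003 = 0.37399 → 37.40% Re-185, 62.60% Re-187.

Re-185: 37.40%, Re-187: 62.60%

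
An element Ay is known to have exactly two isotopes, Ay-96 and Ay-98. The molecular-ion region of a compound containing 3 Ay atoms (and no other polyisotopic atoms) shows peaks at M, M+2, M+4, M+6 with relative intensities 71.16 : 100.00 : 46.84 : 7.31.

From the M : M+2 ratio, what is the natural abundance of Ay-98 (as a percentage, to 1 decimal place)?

31.9%

If p is the fraction of Ay that is Ay-96, then I(M+2)/I(M) = [C(3,1)·p^2·(1−p)] / p^3 = 3·(1−p)/p = 100.00/71.16 = 1.4053
(1−p)/p = 1.4053/3 = 0.4684  ⇒  p = 1/(1 + 0.4684) = 0.6810
Ay-96: 68.1%, Ay-98: 31.9%.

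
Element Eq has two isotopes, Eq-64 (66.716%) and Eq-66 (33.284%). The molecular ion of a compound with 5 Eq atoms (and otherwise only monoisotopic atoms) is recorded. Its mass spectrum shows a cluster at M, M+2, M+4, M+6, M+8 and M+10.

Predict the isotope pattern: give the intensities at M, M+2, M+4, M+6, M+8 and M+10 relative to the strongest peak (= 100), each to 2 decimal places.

40.09 : 100.00 : 99.78 : 49.78 : 12.42 : 1.24

Each Eq atom is independently Eq-64 (p = 0.66716) or Eq-66 (q = 0.33284); the cluster is the binomial expansion (p + q)^5.
P(M) = 0.66716^5 = 0.132175
P(M+2) = 5 × 0.66716^4 × 0.33284^1 = 0.329705
P(M+4) = 10 × 0.66716^3 × 0.33284^2 = 0.328974
P(M+6) = 10 × 0.66716^2 × 0.33284^3 = 0.164122
P(M+8) = 5 × 0.66716^1 × 0.33284^4 = 0.040939
P(M+10) = 0.33284^5 = 0.004085
The M+2 peak is largest (0.329705); scaling to 100 gives 40.09 : 100.00 : 99.78 : 49.78 : 12.42 : 1.24.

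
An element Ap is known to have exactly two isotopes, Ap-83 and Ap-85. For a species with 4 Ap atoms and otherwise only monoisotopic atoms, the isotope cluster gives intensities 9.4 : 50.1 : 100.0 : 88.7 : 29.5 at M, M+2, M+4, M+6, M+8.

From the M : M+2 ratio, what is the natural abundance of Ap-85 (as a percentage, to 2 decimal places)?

57.13%

If p is the fraction of Ap that is Ap-83, then I(M+2)/I(M) = [C(4,1)·p^3·(1−p)] / p^4 = 4·(1−p)/p = 50.1/9.4 = 5.3298
(1−p)/p = 5.3298/4 = 1.3324  ⇒  p = 1/(1 + 1.3324) = 0.4287
Ap-83: 42.87%, Ap-85: 57.13%.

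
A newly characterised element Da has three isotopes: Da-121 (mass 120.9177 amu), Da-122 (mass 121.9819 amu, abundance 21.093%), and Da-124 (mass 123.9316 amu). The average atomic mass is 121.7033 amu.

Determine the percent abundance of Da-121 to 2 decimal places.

60.29%

Let x and y be the fractions of Da-121 and Da-124. Then x + y = 1 − 0.21093 = 0.78907 and 120.9177x + 123.9316y = 121.7033 − 0.21093×121.9819 = 95.973657833.
Substituting: 120.9177x + 123.9316(0.78907 − x) = 95.973657833
(120.9177 − 123.9316)x = -1.817049779  ⇒  x = 0.60289, y = 0.18618
Da-121: 60.29%, Da-124: 18.62%.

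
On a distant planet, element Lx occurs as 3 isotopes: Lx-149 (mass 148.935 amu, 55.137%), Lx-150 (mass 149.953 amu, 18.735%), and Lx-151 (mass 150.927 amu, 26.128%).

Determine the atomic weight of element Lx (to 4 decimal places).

Ar = Σ fᵢ·mᵢ = 0.55137 × 148.935 + 0.18735 × 149.953 + 0.26128 × 150.927
= 82.11829 + 28.09369 + 39.43421 = 149.64619 amu

149.6462 amu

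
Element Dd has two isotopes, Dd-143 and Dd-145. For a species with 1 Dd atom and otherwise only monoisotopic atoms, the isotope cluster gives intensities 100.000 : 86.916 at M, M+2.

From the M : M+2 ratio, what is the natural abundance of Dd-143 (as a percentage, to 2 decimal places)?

Let p = fractional abundance of Dd-143. I(M+2)/I(M) = [C(1,1)·p^0·(1−p)] / p^1 = 1·(1−p)/p = 86.916/100.000 = 0.8692
(1−p)/p = 0.8692/1 = 0.8692  ⇒  p = 1/(1 + 0.8692) = 0.5350
Dd-143: 53.50%, Dd-145: 46.50%.

53.50%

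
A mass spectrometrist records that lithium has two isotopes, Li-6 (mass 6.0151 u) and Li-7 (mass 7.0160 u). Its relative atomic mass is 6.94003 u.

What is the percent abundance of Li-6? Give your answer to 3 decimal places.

7.590%

With x = fraction of Li-6 (so Li-7 is 1 − x):
6.0151·x + 7.0160·(1 − x) = 6.94003
(6.0151 − 7.0160)·x = 6.94003 − 7.0160
x = -0.07597 / -1.0009 = 0.07590 → 7.590% Li-6, 92.410% Li-7.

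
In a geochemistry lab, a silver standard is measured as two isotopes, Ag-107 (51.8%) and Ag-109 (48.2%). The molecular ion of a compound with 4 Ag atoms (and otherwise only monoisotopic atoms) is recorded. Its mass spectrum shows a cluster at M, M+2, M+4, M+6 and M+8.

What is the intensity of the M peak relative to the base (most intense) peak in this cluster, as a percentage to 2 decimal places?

Binomial terms of (0.518 + 0.482)^4: M 0.0720, M+2 0.2680, M+4 0.3740, M+6 0.2320, M+8 0.0540 → M+4 is the base peak.
P(M+4) = C(4,2) × 0.518^2 × 0.482^2 = 6 × 0.268324 × 0.232324 = 0.374029 (base)
P(M) = C(4,0) × 0.518^4 × 0.482^0 = 1 × 0.07199777 × 1.0000 = 0.071998
Relative intensity = 0.071998 / 0.374029 × 100 = 19.25

19.25%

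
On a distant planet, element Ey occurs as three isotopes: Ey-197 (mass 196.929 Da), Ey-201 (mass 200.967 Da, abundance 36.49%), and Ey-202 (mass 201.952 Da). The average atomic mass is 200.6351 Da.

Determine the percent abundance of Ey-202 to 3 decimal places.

44.448%

Let x and y be the fractions of Ey-197 and Ey-202. Then x + y = 1 − 0.3649 = 0.6351 and 196.929x + 201.952y = 200.6351 − 0.3649×200.967 = 127.3022417.
Substituting: 196.929x + 201.952(0.6351 − x) = 127.3022417
(196.929 − 201.952)x = -0.9574735  ⇒  x = 0.19062, y = 0.44448
Ey-197: 19.062%, Ey-202: 44.448%.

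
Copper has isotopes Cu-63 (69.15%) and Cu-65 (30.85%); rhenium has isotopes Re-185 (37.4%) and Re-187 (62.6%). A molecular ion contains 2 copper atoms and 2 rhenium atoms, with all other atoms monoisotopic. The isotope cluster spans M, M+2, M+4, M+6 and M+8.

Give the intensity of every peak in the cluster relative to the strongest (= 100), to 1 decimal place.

16.7 : 70.8 : 100.0 : 52.9 : 9.3

Copper pattern (n=2): 0.47817225 : 0.4266555 : 0.09517225
Rhenium pattern (n=2): 0.139876 : 0.468248 : 0.391876
Convolve the two distributions (both contribute in 2-u steps):
  M: 0.47817225×0.139876 = 0.066885
  M+2: 0.47817225×0.468248 + 0.4266555×0.139876 = 0.283582
  M+4: 0.47817225×0.391876 + 0.4266555×0.468248 + 0.09517225×0.139876 = 0.400477
  M+6: 0.4266555×0.391876 + 0.09517225×0.468248 = 0.211760
  M+8: 0.09517225×0.391876 = 0.037296
Scale to base peak (0.400477) = 100: 16.7 : 70.8 : 100.0 : 52.9 : 9.3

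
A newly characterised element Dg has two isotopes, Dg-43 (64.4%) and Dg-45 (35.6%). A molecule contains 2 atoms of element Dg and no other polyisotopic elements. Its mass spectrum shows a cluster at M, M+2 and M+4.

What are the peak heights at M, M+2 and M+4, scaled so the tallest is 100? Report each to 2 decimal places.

Expanding (0.644 + 0.356)^2:
P(M) = 0.644^2 = 0.414736
P(M+2) = 2 × 0.644^1 × 0.356^1 = 0.458528
P(M+4) = 0.356^2 = 0.126736
The M+2 peak is largest (0.458528); scaling to 100 gives 90.45 : 100.00 : 27.64.

90.45 : 100.00 : 27.64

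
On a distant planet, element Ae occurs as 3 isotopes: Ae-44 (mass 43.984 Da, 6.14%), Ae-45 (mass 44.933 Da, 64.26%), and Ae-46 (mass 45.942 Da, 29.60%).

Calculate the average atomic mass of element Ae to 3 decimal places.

The abundance-weighted mean is 0.0614 × 43.984 + 0.6426 × 44.933 + 0.2960 × 45.942
= 2.7006 + 28.8739 + 13.5988 = 45.1733 Da

45.173 Da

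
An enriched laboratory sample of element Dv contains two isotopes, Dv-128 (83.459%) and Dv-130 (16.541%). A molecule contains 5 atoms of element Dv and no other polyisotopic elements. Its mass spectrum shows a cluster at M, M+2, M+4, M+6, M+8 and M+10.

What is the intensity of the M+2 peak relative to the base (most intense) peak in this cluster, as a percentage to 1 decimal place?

99.1%

Binomial terms of (0.83459 + 0.16541)^5: M 0.4049, M+2 0.4013, M+4 0.1591, M+6 0.0315, M+8 0.0031, M+10 0.0001 → M is the base peak.
P(M) = C(5,0) × 0.83459^5 × 0.16541^0 = 1 × 0.40491688 × 1.0000 = 0.404917 (base)
P(M+2) = C(5,1) × 0.83459^4 × 0.16541^1 = 5 × 0.48516862 × 0.16541 = 0.401259
Relative intensity = 0.401259 / 0.404917 × 100 = 99.1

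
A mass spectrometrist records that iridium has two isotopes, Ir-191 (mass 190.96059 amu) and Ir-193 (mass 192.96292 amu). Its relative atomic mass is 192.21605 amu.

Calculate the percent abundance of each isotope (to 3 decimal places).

Ir-191: 37.300%, Ir-193: 62.700%

Let x be the fractional abundance of Ir-191; then Ir-193 has abundance 1 − x.
190.96059·x + 192.96292·(1 − x) = 192.21605
(190.96059 − 192.96292)·x = 192.21605 − 192.96292
x = -0.74687 / -2.00233 = 0.37300 → 37.300% Ir-191, 62.700% Ir-193.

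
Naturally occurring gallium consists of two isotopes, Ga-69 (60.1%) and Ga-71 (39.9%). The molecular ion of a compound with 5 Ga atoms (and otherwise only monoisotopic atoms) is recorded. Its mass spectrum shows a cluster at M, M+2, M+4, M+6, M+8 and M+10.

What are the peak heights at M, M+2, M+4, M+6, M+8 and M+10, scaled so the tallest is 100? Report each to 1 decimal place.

22.7 : 75.3 : 100.0 : 66.4 : 22.0 : 2.9

Each Ga atom is independently Ga-69 (p = 0.601) or Ga-71 (q = 0.399); the cluster is the binomial expansion (p + q)^5.
P(M) = 0.601^5 = 0.078410
P(M+2) = 5 × 0.601^4 × 0.399^1 = 0.260280
P(M+4) = 10 × 0.601^3 × 0.399^2 = 0.345596
P(M+6) = 10 × 0.601^2 × 0.399^3 = 0.229439
P(M+8) = 5 × 0.601^1 × 0.399^4 = 0.076162
P(M+10) = 0.399^5 = 0.010113
The M+4 peak is largest (0.345596); scaling to 100 gives 22.7 : 75.3 : 100.0 : 66.4 : 22.0 : 2.9.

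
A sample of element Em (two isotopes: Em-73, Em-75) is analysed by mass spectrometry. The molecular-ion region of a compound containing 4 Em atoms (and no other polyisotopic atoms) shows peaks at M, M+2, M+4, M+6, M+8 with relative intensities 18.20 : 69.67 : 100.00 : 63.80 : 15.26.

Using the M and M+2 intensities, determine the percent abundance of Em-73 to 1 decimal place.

51.1%

Write p for the Em-73 fraction. I(M+2)/I(M) = [C(4,1)·p^3·(1−p)] / p^4 = 4·(1−p)/p = 69.67/18.20 = 3.8280
(1−p)/p = 3.8280/4 = 0.9570  ⇒  p = 1/(1 + 0.9570) = 0.5110
Em-73: 51.1%, Em-75: 48.9%.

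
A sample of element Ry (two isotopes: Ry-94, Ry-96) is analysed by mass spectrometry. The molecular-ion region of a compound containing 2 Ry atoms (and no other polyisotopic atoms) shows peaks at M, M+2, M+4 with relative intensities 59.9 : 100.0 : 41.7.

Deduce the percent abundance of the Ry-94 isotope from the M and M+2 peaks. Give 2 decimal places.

Let p = fractional abundance of Ry-94. I(M+2)/I(M) = [C(2,1)·p^1·(1−p)] / p^2 = 2·(1−p)/p = 100.0/59.9 = 1.6694
(1−p)/p = 1.6694/2 = 0.8347  ⇒  p = 1/(1 + 0.8347) = 0.5450
Ry-94: 54.50%, Ry-96: 45.50%.

54.50%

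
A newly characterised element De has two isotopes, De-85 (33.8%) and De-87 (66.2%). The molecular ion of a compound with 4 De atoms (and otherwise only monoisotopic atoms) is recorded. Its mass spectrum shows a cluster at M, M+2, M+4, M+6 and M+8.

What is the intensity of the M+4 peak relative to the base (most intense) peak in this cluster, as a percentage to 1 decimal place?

76.6%

Term probabilities: M 0.0131, M+2 0.1023, M+4 0.3004, M+6 0.3922, M+8 0.1921. Base peak = M+6.
P(M+6) = C(4,3) × 0.338^1 × 0.662^3 = 4 × 0.3380 × 0.29011753 = 0.392239 (base)
P(M+4) = C(4,2) × 0.338^2 × 0.662^2 = 6 × 0.114244 × 0.438244 = 0.300400
Relative intensity = 0.300400 / 0.392239 × 100 = 76.6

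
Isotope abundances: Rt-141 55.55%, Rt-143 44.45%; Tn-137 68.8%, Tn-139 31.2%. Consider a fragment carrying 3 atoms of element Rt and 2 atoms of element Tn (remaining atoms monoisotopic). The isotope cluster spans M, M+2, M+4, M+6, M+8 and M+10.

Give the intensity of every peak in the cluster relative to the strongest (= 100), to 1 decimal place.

Element Rt pattern (n=3): 0.17141633 : 0.41149176 : 0.32926749 : 0.08782442
Element Tn pattern (n=2): 0.473344 : 0.429312 : 0.097344
Convolve the two distributions (both contribute in 2-u steps):
  M: 0.17141633×0.473344 = 0.081139
  M+2: 0.17141633×0.429312 + 0.41149176×0.473344 = 0.268368
  M+4: 0.17141633×0.097344 + 0.41149176×0.429312 + 0.32926749×0.473344 = 0.349201
  M+6: 0.41149176×0.097344 + 0.32926749×0.429312 + 0.08782442×0.473344 = 0.222986
  M+8: 0.32926749×0.097344 + 0.08782442×0.429312 = 0.069756
  M+10: 0.08782442×0.097344 = 0.008549
Scale to base peak (0.349201) = 100: 23.2 : 76.9 : 100.0 : 63.9 : 20.0 : 2.4

23.2 : 76.9 : 100.0 : 63.9 : 20.0 : 2.4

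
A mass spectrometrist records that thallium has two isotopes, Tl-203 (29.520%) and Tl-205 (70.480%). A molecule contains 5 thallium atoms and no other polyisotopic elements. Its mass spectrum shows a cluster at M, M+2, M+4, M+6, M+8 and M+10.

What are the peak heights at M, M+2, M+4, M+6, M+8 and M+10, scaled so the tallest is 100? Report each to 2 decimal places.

0.62 : 7.35 : 35.09 : 83.77 : 100.00 : 47.75

Expanding (0.29520 + 0.70480)^5:
P(M) = 0.29520^5 = 0.002242
P(M+2) = 5 × 0.29520^4 × 0.70480^1 = 0.026761
P(M+4) = 10 × 0.29520^3 × 0.70480^2 = 0.127785
P(M+6) = 10 × 0.29520^2 × 0.70480^3 = 0.305092
P(M+8) = 5 × 0.29520^1 × 0.70480^4 = 0.364208
P(M+10) = 0.70480^5 = 0.173912
The M+8 peak is largest (0.364208); scaling to 100 gives 0.62 : 7.35 : 35.09 : 83.77 : 100.00 : 47.75.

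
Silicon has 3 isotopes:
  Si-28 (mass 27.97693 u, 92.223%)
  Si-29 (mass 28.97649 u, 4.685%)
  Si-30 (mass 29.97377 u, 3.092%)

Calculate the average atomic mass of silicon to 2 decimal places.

Ar = Σ fᵢ·mᵢ = 0.92223 × 27.97693 + 0.04685 × 28.97649 + 0.03092 × 29.97377
= 25.801164 + 1.357549 + 0.926789 = 28.085502 u

28.09 u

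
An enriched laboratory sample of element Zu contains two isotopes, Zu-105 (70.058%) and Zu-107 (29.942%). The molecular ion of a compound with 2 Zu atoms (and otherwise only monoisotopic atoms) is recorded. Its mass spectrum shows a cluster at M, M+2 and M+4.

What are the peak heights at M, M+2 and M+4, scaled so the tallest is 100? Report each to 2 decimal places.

100.00 : 85.48 : 18.27

The 2 Zu atoms are independent, so intensities follow the terms of (0.70058 + 0.29942)^2.
P(M) = 0.70058^2 = 0.490812
P(M+2) = 2 × 0.70058^1 × 0.29942^1 = 0.419535
P(M+4) = 0.29942^2 = 0.089652
The M peak is largest (0.490812); scaling to 100 gives 100.00 : 85.48 : 18.27.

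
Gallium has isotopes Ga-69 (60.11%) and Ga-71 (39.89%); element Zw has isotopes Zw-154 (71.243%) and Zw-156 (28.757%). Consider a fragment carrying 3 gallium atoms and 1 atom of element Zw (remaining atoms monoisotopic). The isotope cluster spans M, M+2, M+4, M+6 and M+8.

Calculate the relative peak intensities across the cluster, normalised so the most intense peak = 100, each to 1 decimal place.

Gallium pattern (n=3): 0.21719018 : 0.43239309 : 0.28694328 : 0.06347345
Element Zw pattern (n=1): 0.71243 : 0.28757
Convolve the two distributions (both contribute in 2-u steps):
  M: 0.21719018×0.71243 = 0.154733
  M+2: 0.21719018×0.28757 + 0.43239309×0.71243 = 0.370507
  M+4: 0.43239309×0.28757 + 0.28694328×0.71243 = 0.328770
  M+6: 0.28694328×0.28757 + 0.06347345×0.71243 = 0.127737
  M+8: 0.06347345×0.28757 = 0.018253
Scale to base peak (0.370507) = 100: 41.8 : 100.0 : 88.7 : 34.5 : 4.9

41.8 : 100.0 : 88.7 : 34.5 : 4.9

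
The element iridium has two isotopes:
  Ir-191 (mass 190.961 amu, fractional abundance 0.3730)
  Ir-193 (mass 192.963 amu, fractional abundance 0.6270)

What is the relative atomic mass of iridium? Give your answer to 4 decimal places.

Ar = Σ fᵢ·mᵢ = 0.3730 × 190.961 + 0.6270 × 192.963
= 71.22845 + 120.98780 = 192.21625 amu

192.2163 amu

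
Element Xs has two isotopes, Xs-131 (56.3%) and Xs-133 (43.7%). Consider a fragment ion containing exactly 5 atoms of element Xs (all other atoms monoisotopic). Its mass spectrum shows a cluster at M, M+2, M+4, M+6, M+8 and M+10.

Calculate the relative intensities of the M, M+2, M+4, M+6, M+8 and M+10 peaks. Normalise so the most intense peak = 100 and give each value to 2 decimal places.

16.60 : 64.42 : 100.00 : 77.62 : 30.12 : 4.68

Expanding (0.563 + 0.437)^5:
P(M) = 0.563^5 = 0.056564
P(M+2) = 5 × 0.563^4 × 0.437^1 = 0.219526
P(M+4) = 10 × 0.563^3 × 0.437^2 = 0.340791
P(M+6) = 10 × 0.563^2 × 0.437^3 = 0.264522
P(M+8) = 5 × 0.563^1 × 0.437^4 = 0.102661
P(M+10) = 0.437^5 = 0.015937
The M+4 peak is largest (0.340791); scaling to 100 gives 16.60 : 64.42 : 100.00 : 77.62 : 30.12 : 4.68.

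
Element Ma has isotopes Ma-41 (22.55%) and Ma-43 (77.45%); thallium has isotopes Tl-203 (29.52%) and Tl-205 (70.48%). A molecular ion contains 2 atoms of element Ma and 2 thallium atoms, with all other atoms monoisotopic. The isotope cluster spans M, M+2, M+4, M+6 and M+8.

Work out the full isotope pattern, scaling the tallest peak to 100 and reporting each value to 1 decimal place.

1.0 : 12.2 : 52.7 : 100.0 : 70.4

Element Ma pattern (n=2): 0.05085025 : 0.3492995 : 0.59985025
Thallium pattern (n=2): 0.08714304 : 0.41611392 : 0.49674304
Convolve the two distributions (both contribute in 2-u steps):
  M: 0.05085025×0.08714304 = 0.004431
  M+2: 0.05085025×0.41611392 + 0.3492995×0.08714304 = 0.051599
  M+4: 0.05085025×0.49674304 + 0.3492995×0.41611392 + 0.59985025×0.08714304 = 0.222881
  M+6: 0.3492995×0.49674304 + 0.59985025×0.41611392 = 0.423118
  M+8: 0.59985025×0.49674304 = 0.297971
Scale to base peak (0.423118) = 100: 1.0 : 12.2 : 52.7 : 100.0 : 70.4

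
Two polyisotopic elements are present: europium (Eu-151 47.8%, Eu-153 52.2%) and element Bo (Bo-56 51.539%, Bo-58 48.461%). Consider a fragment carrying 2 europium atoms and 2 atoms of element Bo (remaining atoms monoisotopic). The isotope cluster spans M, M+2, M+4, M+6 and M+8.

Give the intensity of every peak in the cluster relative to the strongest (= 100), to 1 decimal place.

16.2 : 65.7 : 100.0 : 67.5 : 17.1

Europium pattern (n=2): 0.228484 : 0.499032 : 0.272484
Element Bo pattern (n=2): 0.26562685 : 0.4995263 : 0.23484685
Convolve the two distributions (both contribute in 2-u steps):
  M: 0.228484×0.26562685 = 0.060691
  M+2: 0.228484×0.4995263 + 0.499032×0.26562685 = 0.246690
  M+4: 0.228484×0.23484685 + 0.499032×0.4995263 + 0.272484×0.26562685 = 0.375317
  M+6: 0.499032×0.23484685 + 0.272484×0.4995263 = 0.253309
  M+8: 0.272484×0.23484685 = 0.063992
Scale to base peak (0.375317) = 100: 16.2 : 65.7 : 100.0 : 67.5 : 17.1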